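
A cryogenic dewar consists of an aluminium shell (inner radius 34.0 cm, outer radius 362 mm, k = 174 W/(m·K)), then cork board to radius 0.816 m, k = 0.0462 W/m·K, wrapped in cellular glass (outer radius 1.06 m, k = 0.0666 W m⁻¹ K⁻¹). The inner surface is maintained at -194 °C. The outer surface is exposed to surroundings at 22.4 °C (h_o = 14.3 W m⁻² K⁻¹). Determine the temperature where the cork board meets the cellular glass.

T = -2.4 °C

Treat each layer as a resistance in series:
  R_aluminium = (1/0.340 − 1/0.362)/(4πk) = 0.1787/(4π·174) = 8.175×10^-5 K/W
  R_cork board = (1/0.362 − 1/0.816)/(4πk) = 1.537/(4π·0.0462) = 2.647 K/W
  R_cellular glass = (1/0.816 − 1/1.06)/(4πk) = 0.2821/(4π·0.0666) = 0.3371 K/W
  R_conv,out = 1/(4πr²h) = 1/(4π·1.06²·14.3) = 0.004953 K/W
ΣR = 8.175×10^-5 + 2.647 + 0.3371 + 0.004953 = 2.989 K/W
Q = ΔT/ΣR = (-194 °C − 22.4 °C)/2.989 = -72.40 W
From the inner boundary to the cork board/cellular glass interface, ΣR_partial = 2.647 K/W.
T_interface = T_in − Q·ΣR_partial = -194 °C − (-72.40)(2.647) = -2.4 °C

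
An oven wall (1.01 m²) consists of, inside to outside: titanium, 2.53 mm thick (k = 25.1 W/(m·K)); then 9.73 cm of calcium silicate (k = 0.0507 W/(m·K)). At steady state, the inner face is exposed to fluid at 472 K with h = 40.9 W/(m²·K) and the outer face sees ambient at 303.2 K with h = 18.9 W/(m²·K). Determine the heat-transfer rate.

Q = 85.4 W

Series thermal resistances, inner to outer:
  R_conv,in = 1/(hA) = 1/(40.9·1.01) = 0.02421 K/W
  R_titanium = L/(kA) = 0.00253/(25.1·1.01) = 9.980×10^-5 K/W
  R_calcium silicate = L/(kA) = 0.0973/(0.0507·1.01) = 1.900 K/W
  R_conv,out = 1/(hA) = 1/(18.9·1.01) = 0.05239 K/W
ΣR = 0.02421 + 9.980×10^-5 + 1.900 + 0.05239 = 1.977 K/W
Q = ΔT/ΣR = (472 K − 303.2 K)/1.977 = 85.4 W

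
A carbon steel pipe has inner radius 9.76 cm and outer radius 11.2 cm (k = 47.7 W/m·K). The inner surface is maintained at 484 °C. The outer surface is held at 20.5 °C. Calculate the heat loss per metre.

Q' = 2πk·ΔT/ln(r₂/r₁) = 2π × 47.7 × 463.5 / ln(0.112/0.0976) = 1.01×10^6 W/m

Q' = 1010 kW/m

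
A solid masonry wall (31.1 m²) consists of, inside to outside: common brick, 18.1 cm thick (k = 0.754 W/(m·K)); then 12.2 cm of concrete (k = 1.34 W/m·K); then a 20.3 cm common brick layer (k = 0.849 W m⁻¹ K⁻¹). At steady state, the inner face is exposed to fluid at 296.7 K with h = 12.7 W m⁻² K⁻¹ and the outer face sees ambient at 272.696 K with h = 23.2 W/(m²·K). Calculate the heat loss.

Series thermal resistances, inner to outer:
  R_conv,in = 1/(hA) = 1/(12.7·31.1) = 0.002532 K/W
  R_common brick = L/(kA) = 0.181/(0.754·31.1) = 0.007719 K/W
  R_concrete = L/(kA) = 0.122/(1.34·31.1) = 0.002927 K/W
  R_common brick = L/(kA) = 0.203/(0.849·31.1) = 0.007688 K/W
  R_conv,out = 1/(hA) = 1/(23.2·31.1) = 0.001386 K/W
ΣR = 0.002532 + 0.007719 + 0.002927 + 0.007688 + 0.001386 = 0.02225 K/W
Q = ΔT/ΣR = (296.7 K − 272.696 K)/0.02225 = 1080 W

Q = 1080 W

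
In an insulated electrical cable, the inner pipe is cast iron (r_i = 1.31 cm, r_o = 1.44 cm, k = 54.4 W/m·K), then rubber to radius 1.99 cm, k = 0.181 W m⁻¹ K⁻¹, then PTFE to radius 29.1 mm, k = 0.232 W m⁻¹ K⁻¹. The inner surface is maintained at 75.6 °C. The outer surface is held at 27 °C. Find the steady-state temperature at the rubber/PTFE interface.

T = 50.2 °C

Series thermal resistances, inner to outer:
  R'_cast iron = ln(0.0144/0.0131)/(2πk) = 0.09462/(2π·54.4) = 2.768×10^-4 m·K/W
  R'_rubber = ln(0.0199/0.0144)/(2πk) = 0.3235/(2π·0.181) = 0.2844 m·K/W
  R'_PTFE = ln(0.0291/0.0199)/(2πk) = 0.3800/(2π·0.232) = 0.2607 m·K/W
ΣR = 2.768×10^-4 + 0.2844 + 0.2607 = 0.5454 m·K/W
Q' = ΔT/ΣR = (75.6 °C − 27 °C)/0.5454 = 89.11 W/m
From the inner boundary to the rubber/PTFE interface, ΣR_partial = 0.2847 m·K/W.
T_interface = T_in − Q'·ΣR_partial = 75.6 °C − (89.11)(0.2847) = 50.2 °C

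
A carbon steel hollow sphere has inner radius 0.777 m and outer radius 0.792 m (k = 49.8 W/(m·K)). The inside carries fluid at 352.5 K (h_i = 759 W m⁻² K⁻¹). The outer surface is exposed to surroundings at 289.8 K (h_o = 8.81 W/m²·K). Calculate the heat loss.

Resistance network (inner→outer):
  R_conv,in = 1/(4πr²h) = 1/(4π·0.777²·759) = 1.737×10^-4 K/W
  R_carbon steel = (1/0.777 − 1/0.792)/(4πk) = 0.02438/(4π·49.8) = 3.895×10^-5 K/W
  R_conv,out = 1/(4πr²h) = 1/(4π·0.792²·8.81) = 0.01440 K/W
ΣR = 1.737×10^-4 + 3.895×10^-5 + 0.01440 = 0.01461 K/W
Q = ΔT/ΣR = (352.5 K − 289.8 K)/0.01461 = 4290 W

Q = 4.29 kW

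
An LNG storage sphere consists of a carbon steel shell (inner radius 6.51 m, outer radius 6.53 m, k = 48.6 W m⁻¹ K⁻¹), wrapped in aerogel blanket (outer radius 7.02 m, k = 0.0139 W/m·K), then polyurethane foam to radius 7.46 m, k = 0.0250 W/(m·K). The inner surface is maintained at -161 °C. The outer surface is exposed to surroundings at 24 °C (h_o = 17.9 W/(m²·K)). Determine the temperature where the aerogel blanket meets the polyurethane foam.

Treat each layer as a resistance in series:
  R_carbon steel = (1/6.51 − 1/6.53)/(4πk) = 4.705×10^-4/(4π·48.6) = 7.704×10^-7 K/W
  R_aerogel blanket = (1/6.53 − 1/7.02)/(4πk) = 0.01069/(4π·0.0139) = 0.06120 K/W
  R_polyurethane foam = (1/7.02 − 1/7.46)/(4πk) = 0.008402/(4π·0.0250) = 0.02674 K/W
  R_conv,out = 1/(4πr²h) = 1/(4π·7.46²·17.9) = 7.988×10^-5 K/W
ΣR = 7.704×10^-7 + 0.06120 + 0.02674 + 7.988×10^-5 = 0.08802 K/W
Q = ΔT/ΣR = (-161 °C − 24 °C)/0.08802 = -2102 W
From the inner boundary to the aerogel blanket/polyurethane foam interface, ΣR_partial = 0.06120 K/W.
T_interface = T_in − Q·ΣR_partial = -161 °C − (-2102)(0.06120) = -32.4 °C

T = -32.4 °C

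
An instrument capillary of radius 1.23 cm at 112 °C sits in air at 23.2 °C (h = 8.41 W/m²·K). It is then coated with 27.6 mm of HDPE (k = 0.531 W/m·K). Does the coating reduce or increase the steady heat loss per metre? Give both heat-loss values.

increases: 57.7 → 107 W/m

Critical radius for a cylinder: r_cr = k/h = 0.0631 m = 6.31 cm.
Outer radius after coating: r₂ = 0.0123 + 0.0276 = 0.0399 m.
Since r₁ < r_cr and r₂ ≤ r_cr, the coating moves toward the maximum at r_cr — heat loss rises.
Bare: R = 1/(2πr₁h) = 1.539 m·K/W; Q = 88.8/1.539 = 57.7 W/m.
Coated: R = R_cond + R_conv = 0.8270 m·K/W; Q = 88.8/0.8270 = 107 W/m.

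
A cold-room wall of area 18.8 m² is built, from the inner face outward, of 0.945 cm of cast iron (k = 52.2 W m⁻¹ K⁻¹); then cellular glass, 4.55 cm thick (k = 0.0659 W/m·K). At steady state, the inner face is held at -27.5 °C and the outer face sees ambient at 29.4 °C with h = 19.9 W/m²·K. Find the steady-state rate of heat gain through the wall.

Resistance network (inner→outer):
  R_cast iron = L/(kA) = 0.00945/(52.2·18.8) = 9.629×10^-6 K/W
  R_cellular glass = L/(kA) = 0.0455/(0.0659·18.8) = 0.03673 K/W
  R_conv,out = 1/(hA) = 1/(19.9·18.8) = 0.002673 K/W
ΣR = 9.629×10^-6 + 0.03673 + 0.002673 = 0.03941 K/W
Q = ΔT/ΣR = (-27.5 °C − 29.4 °C)/0.03941 = -1440 W
(Negative Q ⇒ heat flows inward; heat gain = 1440 W.)

Q = 1440 W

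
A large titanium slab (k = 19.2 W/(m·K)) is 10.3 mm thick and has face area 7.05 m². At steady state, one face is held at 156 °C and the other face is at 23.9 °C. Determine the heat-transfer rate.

Q = kA·ΔT/L = 19.2 × 7.05 × |156 °C − 23.9 °C| / 0.0103 = 1.74×10^6 W

Q = 1740 kW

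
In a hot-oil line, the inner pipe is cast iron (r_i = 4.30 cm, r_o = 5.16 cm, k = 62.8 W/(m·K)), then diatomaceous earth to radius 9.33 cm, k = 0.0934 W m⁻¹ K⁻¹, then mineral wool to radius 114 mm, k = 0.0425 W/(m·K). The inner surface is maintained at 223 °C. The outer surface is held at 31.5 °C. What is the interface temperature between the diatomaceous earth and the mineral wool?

T = 113 °C

Series thermal resistances, inner to outer:
  R'_cast iron = ln(0.0516/0.0430)/(2πk) = 0.1823/(2π·62.8) = 4.621×10^-4 m·K/W
  R'_diatomaceous earth = ln(0.0933/0.0516)/(2πk) = 0.5923/(2π·0.0934) = 1.009 m·K/W
  R'_mineral wool = ln(0.114/0.0933)/(2πk) = 0.2004/(2π·0.0425) = 0.7504 m·K/W
ΣR = 4.621×10^-4 + 1.009 + 0.7504 = 1.760 m·K/W
Q' = ΔT/ΣR = (223 °C − 31.5 °C)/1.760 = 108.8 W/m
From the inner boundary to the diatomaceous earth/mineral wool interface, ΣR_partial = 1.009 m·K/W.
T_interface = T_in − Q'·ΣR_partial = 223 °C − (108.8)(1.009) = 113 °C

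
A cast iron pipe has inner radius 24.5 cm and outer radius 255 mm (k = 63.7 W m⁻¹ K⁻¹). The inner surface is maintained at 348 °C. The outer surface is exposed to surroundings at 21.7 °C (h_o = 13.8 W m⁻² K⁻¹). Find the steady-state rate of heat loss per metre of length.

Treat each layer as a resistance in series:
  R'_cast iron = ln(0.255/0.245)/(2πk) = 0.04001/(2π·63.7) = 9.995×10^-5 m·K/W
  R'_conv,out = 1/(2πr h) = 1/(2π·0.255·13.8) = 0.04523 m·K/W
ΣR = 9.995×10^-5 + 0.04523 = 0.04533 m·K/W
Q' = ΔT/ΣR = (348 °C − 21.7 °C)/0.04533 = 7200 W/m

Q' = 7200 W/m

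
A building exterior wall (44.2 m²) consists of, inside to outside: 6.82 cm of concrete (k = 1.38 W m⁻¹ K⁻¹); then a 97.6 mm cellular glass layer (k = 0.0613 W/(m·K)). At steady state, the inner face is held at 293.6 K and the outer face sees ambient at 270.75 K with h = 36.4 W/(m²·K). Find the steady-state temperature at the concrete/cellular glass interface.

T = 292.9 K

Resistance network (inner→outer):
  R_concrete = L/(kA) = 0.0682/(1.38·44.2) = 0.001118 K/W
  R_cellular glass = L/(kA) = 0.0976/(0.0613·44.2) = 0.03602 K/W
  R_conv,out = 1/(hA) = 1/(36.4·44.2) = 6.216×10^-4 K/W
ΣR = 0.001118 + 0.03602 + 6.216×10^-4 = 0.03776 K/W
Q = ΔT/ΣR = (293.6 K − 270.75 K)/0.03776 = 605.1 W
From the inner boundary to the concrete/cellular glass interface, ΣR_partial = 0.001118 K/W.
T_interface = T_in − Q·ΣR_partial = 293.6 K − (605.1)(0.001118) = 292.9 K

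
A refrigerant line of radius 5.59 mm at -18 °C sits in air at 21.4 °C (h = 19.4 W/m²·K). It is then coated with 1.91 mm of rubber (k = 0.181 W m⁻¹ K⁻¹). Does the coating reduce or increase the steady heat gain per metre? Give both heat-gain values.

increases: 26.8 → 29.1 W/m

Critical radius for a cylinder: r_cr = k/h = 0.00933 m = 0.933 cm.
Outer radius after coating: r₂ = 0.00559 + 0.00191 = 0.00750 m.
Since r₁ < r_cr and r₂ ≤ r_cr, the coating moves toward the maximum at r_cr — heat gain rises.
Bare: R = 1/(2πr₁h) = 1.468 m·K/W; Q = 39.4/1.468 = 26.8 W/m.
Coated: R = R_cond + R_conv = 1.352 m·K/W; Q = 39.4/1.352 = 29.1 W/m.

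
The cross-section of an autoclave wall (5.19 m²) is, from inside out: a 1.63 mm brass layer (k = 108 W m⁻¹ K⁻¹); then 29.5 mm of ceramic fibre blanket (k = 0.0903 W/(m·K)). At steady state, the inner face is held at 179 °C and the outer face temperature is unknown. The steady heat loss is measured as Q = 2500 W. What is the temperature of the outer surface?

Series resistances:
  R_brass = L/(kA) = 0.00163/(108·5.19) = 2.908×10^-6 K/W
  R_ceramic fibre blanket = L/(kA) = 0.0295/(0.0903·5.19) = 0.06295 K/W
ΣR = 0.06295 K/W
ΔT = Q·ΣR = 2500 × 0.06295 = 157.4 K
Heat flows outward, so T_out = T_in − ΔT = 179 − 157.4 = 21.6 °C

T_out = 21.6 °C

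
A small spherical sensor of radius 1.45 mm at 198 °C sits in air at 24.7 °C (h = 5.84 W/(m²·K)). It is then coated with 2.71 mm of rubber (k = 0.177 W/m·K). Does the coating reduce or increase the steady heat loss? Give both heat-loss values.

increases: 0.0267 → 0.175 W

Critical radius for a sphere: r_cr = 2k/h = 0.0606 m = 6.06 cm.
Outer radius after coating: r₂ = 0.00145 + 0.00271 = 0.00416 m.
Since r₁ < r_cr and r₂ ≤ r_cr, the coating moves toward the maximum at r_cr — heat loss rises.
Bare: R = 1/(4πr₁²h) = 6481 K/W; Q = 173.3/6481 = 0.0267 W.
Coated: R = R_cond + R_conv = 989.4 K/W; Q = 173.3/989.4 = 0.175 W.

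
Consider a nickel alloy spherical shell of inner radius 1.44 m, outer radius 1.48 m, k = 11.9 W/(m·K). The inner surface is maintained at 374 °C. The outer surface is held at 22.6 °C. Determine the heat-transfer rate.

Q = 4πk·ΔT/(1/r₁ − 1/r₂) = 4π × 11.9 × 351.4 / (1/1.44 − 1/1.48) = 2.80×10^6 W

Q = 2800 kW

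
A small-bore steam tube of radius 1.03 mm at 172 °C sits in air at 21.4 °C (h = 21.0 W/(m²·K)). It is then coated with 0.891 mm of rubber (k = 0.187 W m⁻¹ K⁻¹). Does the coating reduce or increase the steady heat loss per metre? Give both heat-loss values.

increases: 20.5 → 33.6 W/m

Critical radius for a cylinder: r_cr = k/h = 0.00890 m = 0.890 cm.
Outer radius after coating: r₂ = 0.00103 + 8.91×10^-4 = 0.001921 m.
Since r₁ < r_cr and r₂ ≤ r_cr, the coating moves toward the maximum at r_cr — heat loss rises.
Bare: R = 1/(2πr₁h) = 7.358 m·K/W; Q = 150.6/7.358 = 20.5 W/m.
Coated: R = R_cond + R_conv = 4.476 m·K/W; Q = 150.6/4.476 = 33.6 W/m.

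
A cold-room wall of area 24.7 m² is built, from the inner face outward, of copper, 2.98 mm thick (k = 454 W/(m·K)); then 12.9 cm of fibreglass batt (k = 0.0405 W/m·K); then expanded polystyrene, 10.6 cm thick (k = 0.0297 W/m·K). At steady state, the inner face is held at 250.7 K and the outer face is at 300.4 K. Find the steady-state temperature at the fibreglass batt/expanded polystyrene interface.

Resistance network (inner→outer):
  R_copper = L/(kA) = 0.00298/(454·24.7) = 2.657×10^-7 K/W
  R_fibreglass batt = L/(kA) = 0.129/(0.0405·24.7) = 0.1290 K/W
  R_expanded polystyrene = L/(kA) = 0.106/(0.0297·24.7) = 0.1445 K/W
ΣR = 2.657×10^-7 + 0.1290 + 0.1445 = 0.2735 K/W
Q = ΔT/ΣR = (250.7 K − 300.4 K)/0.2735 = -181.7 W
From the inner boundary to the fibreglass batt/expanded polystyrene interface, ΣR_partial = 0.1290 K/W.
T_interface = T_in − Q·ΣR_partial = 250.7 K − (-181.7)(0.1290) = 274.14 K

T = 274.14 K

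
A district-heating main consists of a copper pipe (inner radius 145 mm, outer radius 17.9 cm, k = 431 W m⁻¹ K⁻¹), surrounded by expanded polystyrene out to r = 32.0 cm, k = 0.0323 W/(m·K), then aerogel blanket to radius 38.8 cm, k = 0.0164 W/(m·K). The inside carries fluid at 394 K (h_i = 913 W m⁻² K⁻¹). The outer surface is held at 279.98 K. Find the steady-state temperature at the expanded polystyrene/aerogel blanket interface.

T = 325.0 K

Treat each layer as a resistance in series:
  R'_conv,in = 1/(2πr h) = 1/(2π·0.145·913) = 0.001202 m·K/W
  R'_copper = ln(0.179/0.145)/(2πk) = 0.2107/(2π·431) = 7.779×10^-5 m·K/W
  R'_expanded polystyrene = ln(0.320/0.179)/(2πk) = 0.5809/(2π·0.0323) = 2.862 m·K/W
  R'_aerogel blanket = ln(0.388/0.320)/(2πk) = 0.1927/(2π·0.0164) = 1.870 m·K/W
ΣR = 0.001202 + 7.779×10^-5 + 2.862 + 1.870 = 4.733 m·K/W
Q' = ΔT/ΣR = (394 K − 279.98 K)/4.733 = 24.09 W/m
From the inner boundary to the expanded polystyrene/aerogel blanket interface, ΣR_partial = 2.863 m·K/W.
T_interface = T_in − Q'·ΣR_partial = 394 K − (24.09)(2.863) = 325.0 K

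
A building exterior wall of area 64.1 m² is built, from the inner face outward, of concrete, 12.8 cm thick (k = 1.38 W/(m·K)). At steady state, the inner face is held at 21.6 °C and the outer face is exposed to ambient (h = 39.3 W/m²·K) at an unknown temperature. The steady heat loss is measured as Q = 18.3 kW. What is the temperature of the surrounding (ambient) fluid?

Series resistances:
  R_concrete = L/(kA) = 0.128/(1.38·64.1) = 0.001447 K/W
  R_conv,out = 1/(hA) = 1/(39.3·64.1) = 3.970×10^-4 K/W
ΣR = 0.001844 K/W
ΔT = Q·ΣR = 18300 × 0.001844 = 33.75 K
Heat flows outward, so T_out = T_in − ΔT = 21.6 − 33.75 = -12.1 °C

T_out = -12.1 °C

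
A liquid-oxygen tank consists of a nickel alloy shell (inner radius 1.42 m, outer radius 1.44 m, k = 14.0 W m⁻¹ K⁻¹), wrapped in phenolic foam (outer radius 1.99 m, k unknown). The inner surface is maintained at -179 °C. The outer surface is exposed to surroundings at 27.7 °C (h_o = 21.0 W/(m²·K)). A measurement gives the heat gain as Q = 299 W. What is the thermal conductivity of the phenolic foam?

ΣR = ΔT/Q = |-179 − 27.7|/299 = 0.6913 K/W
Known resistances:
  R_nickel alloy = (1/1.42 − 1/1.44)/(4πk) = 0.009781/(4π·14.0) = 5.560×10^-5 K/W
  R_conv,out = 1/(4πr²h) = 1/(4π·1.99²·21.0) = 9.569×10^-4 K/W
R_phenolic foam = ΣR − ΣR_known = 0.6913 − 0.001012 = 0.6903 K/W
(1/r₁−1/r₂)/(4πk) = 0.6903 ⇒ k = 0.1919/(4π·0.6903) = 0.0221 W/m·K

k = 0.0221 W/m·K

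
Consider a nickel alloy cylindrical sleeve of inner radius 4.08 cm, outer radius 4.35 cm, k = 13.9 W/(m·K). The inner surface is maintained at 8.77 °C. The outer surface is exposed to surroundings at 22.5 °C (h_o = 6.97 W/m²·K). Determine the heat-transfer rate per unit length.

Series thermal resistances, inner to outer:
  R'_nickel alloy = ln(0.0435/0.0408)/(2πk) = 0.06408/(2π·13.9) = 7.337×10^-4 m·K/W
  R'_conv,out = 1/(2πr h) = 1/(2π·0.0435·6.97) = 0.5249 m·K/W
ΣR = 7.337×10^-4 + 0.5249 = 0.5256 m·K/W
Q' = ΔT/ΣR = (8.77 °C − 22.5 °C)/0.5256 = -26.1 W/m
(Negative Q' ⇒ heat flows inward; heat gain = 26.1 W/m.)

Q' = 26.1 W/m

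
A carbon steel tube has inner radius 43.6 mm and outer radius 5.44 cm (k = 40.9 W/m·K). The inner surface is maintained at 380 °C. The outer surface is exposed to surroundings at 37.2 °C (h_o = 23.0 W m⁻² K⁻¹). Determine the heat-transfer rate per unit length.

Q' = 2.68 kW/m

Treat each layer as a resistance in series:
  R'_carbon steel = ln(0.0544/0.0436)/(2πk) = 0.2213/(2π·40.9) = 8.612×10^-4 m·K/W
  R'_conv,out = 1/(2πr h) = 1/(2π·0.0544·23.0) = 0.1272 m·K/W
ΣR = 8.612×10^-4 + 0.1272 = 0.1281 m·K/W
Q' = ΔT/ΣR = (380 °C − 37.2 °C)/0.1281 = 2680 W/m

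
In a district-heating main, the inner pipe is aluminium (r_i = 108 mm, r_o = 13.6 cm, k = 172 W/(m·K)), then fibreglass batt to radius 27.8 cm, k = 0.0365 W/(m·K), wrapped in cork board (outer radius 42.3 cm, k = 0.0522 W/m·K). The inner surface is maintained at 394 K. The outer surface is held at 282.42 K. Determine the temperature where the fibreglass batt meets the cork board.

Treat each layer as a resistance in series:
  R'_aluminium = ln(0.136/0.108)/(2πk) = 0.2305/(2π·172) = 2.133×10^-4 m·K/W
  R'_fibreglass batt = ln(0.278/0.136)/(2πk) = 0.7150/(2π·0.0365) = 3.118 m·K/W
  R'_cork board = ln(0.423/0.278)/(2πk) = 0.4198/(2π·0.0522) = 1.280 m·K/W
ΣR = 2.133×10^-4 + 3.118 + 1.280 = 4.398 m·K/W
Q' = ΔT/ΣR = (394 K − 282.42 K)/4.398 = 25.37 W/m
From the inner boundary to the fibreglass batt/cork board interface, ΣR_partial = 3.118 m·K/W.
T_interface = T_in − Q'·ΣR_partial = 394 K − (25.37)(3.118) = 314.9 K

T = 314.9 K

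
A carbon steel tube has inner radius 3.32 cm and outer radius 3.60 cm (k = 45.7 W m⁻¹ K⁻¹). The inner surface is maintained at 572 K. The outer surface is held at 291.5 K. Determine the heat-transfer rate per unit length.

Q' = 9.95×10^5 W/m

Q' = 2πk·ΔT/ln(r₂/r₁) = 2π × 45.7 × 280.5 / ln(0.0360/0.0332) = 9.95×10^5 W/m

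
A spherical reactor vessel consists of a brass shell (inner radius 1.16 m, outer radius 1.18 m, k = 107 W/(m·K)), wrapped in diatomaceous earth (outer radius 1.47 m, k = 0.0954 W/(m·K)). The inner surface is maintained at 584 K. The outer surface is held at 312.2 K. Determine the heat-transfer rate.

Treat each layer as a resistance in series:
  R_brass = (1/1.16 − 1/1.18)/(4πk) = 0.01461/(4π·107) = 1.087×10^-5 K/W
  R_diatomaceous earth = (1/1.18 − 1/1.47)/(4πk) = 0.1672/(4π·0.0954) = 0.1395 K/W
ΣR = 1.087×10^-5 + 0.1395 = 0.1395 K/W
Q = ΔT/ΣR = (584 K − 312.2 K)/0.1395 = 1950 W

Q = 1950 W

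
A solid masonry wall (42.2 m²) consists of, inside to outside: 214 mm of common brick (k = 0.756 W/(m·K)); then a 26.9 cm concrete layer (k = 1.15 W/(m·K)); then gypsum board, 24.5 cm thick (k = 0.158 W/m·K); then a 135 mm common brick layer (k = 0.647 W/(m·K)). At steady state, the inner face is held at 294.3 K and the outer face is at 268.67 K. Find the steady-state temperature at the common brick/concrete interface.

T = 291.1 K

Series thermal resistances, inner to outer:
  R_common brick = L/(kA) = 0.214/(0.756·42.2) = 0.006708 K/W
  R_concrete = L/(kA) = 0.269/(1.15·42.2) = 0.005543 K/W
  R_gypsum board = L/(kA) = 0.245/(0.158·42.2) = 0.03674 K/W
  R_common brick = L/(kA) = 0.135/(0.647·42.2) = 0.004944 K/W
ΣR = 0.006708 + 0.005543 + 0.03674 + 0.004944 = 0.05394 K/W
Q = ΔT/ΣR = (294.3 K − 268.67 K)/0.05394 = 475.2 W
From the inner boundary to the common brick/concrete interface, ΣR_partial = 0.006708 K/W.
T_interface = T_in − Q·ΣR_partial = 294.3 K − (475.2)(0.006708) = 291.1 K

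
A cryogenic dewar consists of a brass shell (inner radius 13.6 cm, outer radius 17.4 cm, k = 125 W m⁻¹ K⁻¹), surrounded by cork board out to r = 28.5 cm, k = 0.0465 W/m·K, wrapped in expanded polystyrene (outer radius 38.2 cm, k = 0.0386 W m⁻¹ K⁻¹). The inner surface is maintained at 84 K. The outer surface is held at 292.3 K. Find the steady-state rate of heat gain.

Series thermal resistances, inner to outer:
  R_brass = (1/0.136 − 1/0.174)/(4πk) = 1.606/(4π·125) = 0.001022 K/W
  R_cork board = (1/0.174 − 1/0.285)/(4πk) = 2.238/(4π·0.0465) = 3.831 K/W
  R_expanded polystyrene = (1/0.285 − 1/0.382)/(4πk) = 0.8910/(4π·0.0386) = 1.837 K/W
ΣR = 0.001022 + 3.831 + 1.837 = 5.669 K/W
Q = ΔT/ΣR = (84 K − 292.3 K)/5.669 = -36.7 W
(Negative Q ⇒ heat flows inward; heat gain = 36.7 W.)

Q = 36.7 W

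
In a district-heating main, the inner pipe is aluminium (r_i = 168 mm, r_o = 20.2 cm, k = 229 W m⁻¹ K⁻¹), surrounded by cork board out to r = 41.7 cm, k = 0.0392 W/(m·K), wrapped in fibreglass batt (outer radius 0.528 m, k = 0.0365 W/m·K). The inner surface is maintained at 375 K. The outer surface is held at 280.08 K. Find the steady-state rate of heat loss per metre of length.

Q' = 23.9 W/m

Series thermal resistances, inner to outer:
  R'_aluminium = ln(0.202/0.168)/(2πk) = 0.1843/(2π·229) = 1.281×10^-4 m·K/W
  R'_cork board = ln(0.417/0.202)/(2πk) = 0.7248/(2π·0.0392) = 2.943 m·K/W
  R'_fibreglass batt = ln(0.528/0.417)/(2πk) = 0.2360/(2π·0.0365) = 1.029 m·K/W
ΣR = 1.281×10^-4 + 2.943 + 1.029 = 3.972 m·K/W
Q' = ΔT/ΣR = (375 K − 280.08 K)/3.972 = 23.9 W/m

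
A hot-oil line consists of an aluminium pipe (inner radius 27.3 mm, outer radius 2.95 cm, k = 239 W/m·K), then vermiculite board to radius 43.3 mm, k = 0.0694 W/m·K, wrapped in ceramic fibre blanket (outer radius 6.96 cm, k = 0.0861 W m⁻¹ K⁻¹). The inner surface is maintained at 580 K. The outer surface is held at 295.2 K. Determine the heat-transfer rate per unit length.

Q' = 162 W/m

Treat each layer as a resistance in series:
  R'_aluminium = ln(0.0295/0.0273)/(2πk) = 0.07750/(2π·239) = 5.161×10^-5 m·K/W
  R'_vermiculite board = ln(0.0433/0.0295)/(2πk) = 0.3838/(2π·0.0694) = 0.8801 m·K/W
  R'_ceramic fibre blanket = ln(0.0696/0.0433)/(2πk) = 0.4746/(2π·0.0861) = 0.8773 m·K/W
ΣR = 5.161×10^-5 + 0.8801 + 0.8773 = 1.757 m·K/W
Q' = ΔT/ΣR = (580 K − 295.2 K)/1.757 = 162 W/m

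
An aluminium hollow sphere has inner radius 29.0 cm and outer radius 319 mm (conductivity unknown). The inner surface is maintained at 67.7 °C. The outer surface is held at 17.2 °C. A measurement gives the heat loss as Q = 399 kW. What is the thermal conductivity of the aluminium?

k = 197 W/m·K

ΣR = ΔT/Q = |67.7 − 17.2|/3.99×10^5 = 1.266×10^-4 K/W
(1/r₁−1/r₂)/(4πk) = 1.266×10^-4 ⇒ k = 0.3135/(4π·1.266×10^-4) = 197 W/m·K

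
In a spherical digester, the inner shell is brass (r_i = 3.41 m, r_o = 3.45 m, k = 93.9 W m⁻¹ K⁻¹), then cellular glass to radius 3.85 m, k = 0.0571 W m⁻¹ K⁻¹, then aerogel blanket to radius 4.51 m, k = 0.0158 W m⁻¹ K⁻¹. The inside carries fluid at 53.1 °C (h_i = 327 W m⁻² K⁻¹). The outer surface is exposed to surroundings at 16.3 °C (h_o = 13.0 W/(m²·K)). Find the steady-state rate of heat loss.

Series thermal resistances, inner to outer:
  R_conv,in = 1/(4πr²h) = 1/(4π·3.41²·327) = 2.093×10^-5 K/W
  R_brass = (1/3.41 − 1/3.45)/(4πk) = 0.003400/(4π·93.9) = 2.881×10^-6 K/W
  R_cellular glass = (1/3.45 − 1/3.85)/(4πk) = 0.03011/(4π·0.0571) = 0.04197 K/W
  R_aerogel blanket = (1/3.85 − 1/4.51)/(4πk) = 0.03801/(4π·0.0158) = 0.1914 K/W
  R_conv,out = 1/(4πr²h) = 1/(4π·4.51²·13.0) = 3.009×10^-4 K/W
ΣR = 2.093×10^-5 + 2.881×10^-6 + 0.04197 + 0.1914 + 3.009×10^-4 = 0.2337 K/W
Q = ΔT/ΣR = (53.1 °C − 16.3 °C)/0.2337 = 157 W

Q = 157 W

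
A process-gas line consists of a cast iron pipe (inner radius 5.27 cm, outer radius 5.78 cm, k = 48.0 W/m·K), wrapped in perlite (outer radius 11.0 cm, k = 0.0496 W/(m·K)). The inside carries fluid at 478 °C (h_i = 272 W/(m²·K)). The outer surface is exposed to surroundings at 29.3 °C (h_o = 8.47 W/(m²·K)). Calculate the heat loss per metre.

Treat each layer as a resistance in series:
  R'_conv,in = 1/(2πr h) = 1/(2π·0.0527·272) = 0.01110 m·K/W
  R'_cast iron = ln(0.0578/0.0527)/(2πk) = 0.09237/(2π·48.0) = 3.063×10^-4 m·K/W
  R'_perlite = ln(0.110/0.0578)/(2πk) = 0.6435/(2π·0.0496) = 2.065 m·K/W
  R'_conv,out = 1/(2πr h) = 1/(2π·0.110·8.47) = 0.1708 m·K/W
ΣR = 0.01110 + 3.063×10^-4 + 2.065 + 0.1708 = 2.247 m·K/W
Q' = ΔT/ΣR = (478 °C − 29.3 °C)/2.247 = 200 W/m

Q' = 200 W/m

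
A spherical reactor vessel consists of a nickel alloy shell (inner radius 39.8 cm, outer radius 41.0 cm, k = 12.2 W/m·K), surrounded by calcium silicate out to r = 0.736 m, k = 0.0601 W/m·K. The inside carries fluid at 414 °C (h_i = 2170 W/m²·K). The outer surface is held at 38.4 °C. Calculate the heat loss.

Q = 262 W

Treat each layer as a resistance in series:
  R_conv,in = 1/(4πr²h) = 1/(4π·0.398²·2170) = 2.315×10^-4 K/W
  R_nickel alloy = (1/0.398 − 1/0.410)/(4πk) = 0.07354/(4π·12.2) = 4.797×10^-4 K/W
  R_calcium silicate = (1/0.410 − 1/0.736)/(4πk) = 1.080/(4π·0.0601) = 1.430 K/W
ΣR = 2.315×10^-4 + 4.797×10^-4 + 1.430 = 1.431 K/W
Q = ΔT/ΣR = (414 °C − 38.4 °C)/1.431 = 262 W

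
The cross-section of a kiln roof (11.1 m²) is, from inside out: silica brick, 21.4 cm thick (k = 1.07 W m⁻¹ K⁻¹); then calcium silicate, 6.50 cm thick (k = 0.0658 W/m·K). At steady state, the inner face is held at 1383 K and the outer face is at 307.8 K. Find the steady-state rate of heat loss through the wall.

Q = 10.0 kW

Resistance network (inner→outer):
  R_silica brick = L/(kA) = 0.214/(1.07·11.1) = 0.01802 K/W
  R_calcium silicate = L/(kA) = 0.0650/(0.0658·11.1) = 0.08899 K/W
ΣR = 0.01802 + 0.08899 = 0.1070 K/W
Q = ΔT/ΣR = (1383 K − 307.8 K)/0.1070 = 10000 W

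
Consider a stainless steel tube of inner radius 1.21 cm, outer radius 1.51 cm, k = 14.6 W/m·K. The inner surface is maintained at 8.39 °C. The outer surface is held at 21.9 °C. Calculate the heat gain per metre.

Q' = 5600 W/m

Q' = 2πk·ΔT/ln(r₂/r₁) = 2π × 14.6 × 13.51 / ln(0.0151/0.0121) = 5600 W/m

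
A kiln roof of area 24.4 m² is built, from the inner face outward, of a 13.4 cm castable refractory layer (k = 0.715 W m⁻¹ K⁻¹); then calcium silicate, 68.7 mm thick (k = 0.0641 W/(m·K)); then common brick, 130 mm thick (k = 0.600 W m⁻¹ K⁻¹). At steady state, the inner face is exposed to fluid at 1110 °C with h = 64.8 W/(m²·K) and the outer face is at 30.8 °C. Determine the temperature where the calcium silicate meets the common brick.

T = 188 °C

Series thermal resistances, inner to outer:
  R_conv,in = 1/(hA) = 1/(64.8·24.4) = 6.325×10^-4 K/W
  R_castable refractory = L/(kA) = 0.134/(0.715·24.4) = 0.007681 K/W
  R_calcium silicate = L/(kA) = 0.0687/(0.0641·24.4) = 0.04392 K/W
  R_common brick = L/(kA) = 0.130/(0.600·24.4) = 0.008880 K/W
ΣR = 6.325×10^-4 + 0.007681 + 0.04392 + 0.008880 = 0.06111 K/W
Q = ΔT/ΣR = (1110 °C − 30.8 °C)/0.06111 = 17660 W
From the inner boundary to the calcium silicate/common brick interface, ΣR_partial = 0.05223 K/W.
T_interface = T_in − Q·ΣR_partial = 1110 °C − (17660)(0.05223) = 188 °C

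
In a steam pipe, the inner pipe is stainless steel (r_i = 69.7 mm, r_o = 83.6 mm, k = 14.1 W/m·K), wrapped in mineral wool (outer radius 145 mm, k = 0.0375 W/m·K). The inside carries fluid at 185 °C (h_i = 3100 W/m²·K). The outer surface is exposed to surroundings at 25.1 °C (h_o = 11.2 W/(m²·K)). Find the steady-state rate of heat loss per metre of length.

Q' = 65.6 W/m

Resistance network (inner→outer):
  R'_conv,in = 1/(2πr h) = 1/(2π·0.0697·3100) = 7.366×10^-4 m·K/W
  R'_stainless steel = ln(0.0836/0.0697)/(2πk) = 0.1818/(2π·14.1) = 0.002053 m·K/W
  R'_mineral wool = ln(0.145/0.0836)/(2πk) = 0.5507/(2π·0.0375) = 2.337 m·K/W
  R'_conv,out = 1/(2πr h) = 1/(2π·0.145·11.2) = 0.09800 m·K/W
ΣR = 7.366×10^-4 + 0.002053 + 2.337 + 0.09800 = 2.438 m·K/W
Q' = ΔT/ΣR = (185 °C − 25.1 °C)/2.438 = 65.6 W/m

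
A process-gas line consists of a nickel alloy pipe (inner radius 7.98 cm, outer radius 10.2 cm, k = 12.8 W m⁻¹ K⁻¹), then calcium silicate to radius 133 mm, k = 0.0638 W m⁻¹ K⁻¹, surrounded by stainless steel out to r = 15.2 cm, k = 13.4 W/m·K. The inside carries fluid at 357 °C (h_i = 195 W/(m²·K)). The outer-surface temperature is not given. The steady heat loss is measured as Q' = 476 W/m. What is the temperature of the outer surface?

Series resistances:
  R'_conv,in = 1/(2πr h) = 1/(2π·0.0798·195) = 0.01023 m·K/W
  R'_nickel alloy = ln(0.102/0.0798)/(2πk) = 0.2454/(2π·12.8) = 0.003052 m·K/W
  R'_calcium silicate = ln(0.133/0.102)/(2πk) = 0.2654/(2π·0.0638) = 0.6620 m·K/W
  R'_stainless steel = ln(0.152/0.133)/(2πk) = 0.1335/(2π·13.4) = 0.001586 m·K/W
ΣR = 0.6769 m·K/W
ΔT = Q'·ΣR = 476 × 0.6769 = 322.2 K
Heat flows outward, so T_out = T_in − ΔT = 357 − 322.2 = 34.8 °C

T_out = 34.8 °C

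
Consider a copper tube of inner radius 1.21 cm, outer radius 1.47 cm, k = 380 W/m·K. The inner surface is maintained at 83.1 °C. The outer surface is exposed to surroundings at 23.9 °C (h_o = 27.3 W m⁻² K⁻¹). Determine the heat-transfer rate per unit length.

Treat each layer as a resistance in series:
  R'_copper = ln(0.0147/0.0121)/(2πk) = 0.1946/(2π·380) = 8.152×10^-5 m·K/W
  R'_conv,out = 1/(2πr h) = 1/(2π·0.0147·27.3) = 0.3966 m·K/W
ΣR = 8.152×10^-5 + 0.3966 = 0.3967 m·K/W
Q' = ΔT/ΣR = (83.1 °C − 23.9 °C)/0.3967 = 149 W/m

Q' = 149 W/m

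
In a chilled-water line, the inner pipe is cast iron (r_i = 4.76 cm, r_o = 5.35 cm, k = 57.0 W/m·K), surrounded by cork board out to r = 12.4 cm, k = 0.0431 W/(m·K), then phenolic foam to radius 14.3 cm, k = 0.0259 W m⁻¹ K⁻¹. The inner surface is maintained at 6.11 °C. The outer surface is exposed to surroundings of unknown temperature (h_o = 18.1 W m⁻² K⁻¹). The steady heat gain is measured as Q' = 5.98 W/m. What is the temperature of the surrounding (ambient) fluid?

Sum the resistances:
  R'_cast iron = ln(0.0535/0.0476)/(2πk) = 0.1168/(2π·57.0) = 3.263×10^-4 m·K/W
  R'_cork board = ln(0.124/0.0535)/(2πk) = 0.8406/(2π·0.0431) = 3.104 m·K/W
  R'_phenolic foam = ln(0.143/0.124)/(2πk) = 0.1426/(2π·0.0259) = 0.8760 m·K/W
  R'_conv,out = 1/(2πr h) = 1/(2π·0.143·18.1) = 0.06149 m·K/W
ΣR = 4.042 m·K/W
ΔT = Q'·ΣR = 5.98 × 4.042 = 24.17 K
Heat flows inward, so T_out = T_in + ΔT = 6.11 + 24.17 = 30.3 °C

T_out = 30.3 °C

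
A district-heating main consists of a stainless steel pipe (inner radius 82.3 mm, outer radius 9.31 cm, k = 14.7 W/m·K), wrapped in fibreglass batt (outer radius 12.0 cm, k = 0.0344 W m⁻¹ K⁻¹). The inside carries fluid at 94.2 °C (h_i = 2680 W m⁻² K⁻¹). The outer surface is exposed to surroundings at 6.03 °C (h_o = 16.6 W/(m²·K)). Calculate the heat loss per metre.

Q' = 70.2 W/m

Series thermal resistances, inner to outer:
  R'_conv,in = 1/(2πr h) = 1/(2π·0.0823·2680) = 7.216×10^-4 m·K/W
  R'_stainless steel = ln(0.0931/0.0823)/(2πk) = 0.1233/(2π·14.7) = 0.001335 m·K/W
  R'_fibreglass batt = ln(0.120/0.0931)/(2πk) = 0.2538/(2π·0.0344) = 1.174 m·K/W
  R'_conv,out = 1/(2πr h) = 1/(2π·0.120·16.6) = 0.07990 m·K/W
ΣR = 7.216×10^-4 + 0.001335 + 1.174 + 0.07990 = 1.256 m·K/W
Q' = ΔT/ΣR = (94.2 °C − 6.03 °C)/1.256 = 70.2 W/m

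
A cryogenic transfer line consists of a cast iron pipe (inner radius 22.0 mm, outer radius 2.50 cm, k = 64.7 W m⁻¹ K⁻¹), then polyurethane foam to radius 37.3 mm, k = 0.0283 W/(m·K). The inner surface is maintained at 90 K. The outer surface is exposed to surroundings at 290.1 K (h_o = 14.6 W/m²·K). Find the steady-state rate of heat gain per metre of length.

Series thermal resistances, inner to outer:
  R'_cast iron = ln(0.0250/0.0220)/(2πk) = 0.1278/(2π·64.7) = 3.145×10^-4 m·K/W
  R'_polyurethane foam = ln(0.0373/0.0250)/(2πk) = 0.4001/(2π·0.0283) = 2.250 m·K/W
  R'_conv,out = 1/(2πr h) = 1/(2π·0.0373·14.6) = 0.2923 m·K/W
ΣR = 3.145×10^-4 + 2.250 + 0.2923 = 2.543 m·K/W
Q' = ΔT/ΣR = (90 K − 290.1 K)/2.543 = -78.7 W/m
(Negative Q' ⇒ heat flows inward; heat gain = 78.7 W/m.)

Q' = 78.7 W/m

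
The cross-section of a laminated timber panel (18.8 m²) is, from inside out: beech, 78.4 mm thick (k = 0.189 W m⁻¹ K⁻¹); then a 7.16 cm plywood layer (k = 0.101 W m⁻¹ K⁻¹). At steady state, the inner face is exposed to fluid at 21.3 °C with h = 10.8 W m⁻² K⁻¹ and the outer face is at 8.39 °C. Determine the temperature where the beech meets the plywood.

T = 15.9 °C

Series thermal resistances, inner to outer:
  R_conv,in = 1/(hA) = 1/(10.8·18.8) = 0.004925 K/W
  R_beech = L/(kA) = 0.0784/(0.189·18.8) = 0.02206 K/W
  R_plywood = L/(kA) = 0.0716/(0.101·18.8) = 0.03771 K/W
ΣR = 0.004925 + 0.02206 + 0.03771 = 0.06470 K/W
Q = ΔT/ΣR = (21.3 °C − 8.39 °C)/0.06470 = 199.5 W
From the inner boundary to the beech/plywood interface, ΣR_partial = 0.02698 K/W.
T_interface = T_in − Q·ΣR_partial = 21.3 °C − (199.5)(0.02698) = 15.9 °C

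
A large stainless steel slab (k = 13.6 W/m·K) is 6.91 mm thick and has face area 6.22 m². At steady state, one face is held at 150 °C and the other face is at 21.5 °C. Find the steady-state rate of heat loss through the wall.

Q = kA·ΔT/L = 13.6 × 6.22 × |150 °C − 21.5 °C| / 0.00691 = 1.57×10^6 W

Q = 1.57×10^6 W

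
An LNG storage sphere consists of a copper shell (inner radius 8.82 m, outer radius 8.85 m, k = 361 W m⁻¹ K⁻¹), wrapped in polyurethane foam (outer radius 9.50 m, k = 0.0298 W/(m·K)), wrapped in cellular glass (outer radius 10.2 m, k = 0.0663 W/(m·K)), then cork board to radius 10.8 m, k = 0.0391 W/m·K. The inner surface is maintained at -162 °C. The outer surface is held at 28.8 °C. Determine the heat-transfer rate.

Resistance network (inner→outer):
  R_copper = (1/8.82 − 1/8.85)/(4πk) = 3.843×10^-4/(4π·361) = 8.472×10^-8 K/W
  R_polyurethane foam = (1/8.85 − 1/9.50)/(4πk) = 0.007731/(4π·0.0298) = 0.02065 K/W
  R_cellular glass = (1/9.50 − 1/10.2)/(4πk) = 0.007224/(4π·0.0663) = 0.008671 K/W
  R_cork board = (1/10.2 − 1/10.8)/(4πk) = 0.005447/(4π·0.0391) = 0.01109 K/W
ΣR = 8.472×10^-8 + 0.02065 + 0.008671 + 0.01109 = 0.04041 K/W
Q = ΔT/ΣR = (-162 °C − 28.8 °C)/0.04041 = -4720 W
(Negative Q ⇒ heat flows inward; heat gain = 4720 W.)

Q = 4.72 kW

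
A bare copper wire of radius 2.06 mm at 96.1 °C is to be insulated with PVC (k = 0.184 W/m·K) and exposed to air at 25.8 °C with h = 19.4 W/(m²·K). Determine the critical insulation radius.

r_cr = 0.948 cm

For a cylinder, r_cr = k_ins/h = 0.184/19.4 = 0.00948 m = 0.948 cm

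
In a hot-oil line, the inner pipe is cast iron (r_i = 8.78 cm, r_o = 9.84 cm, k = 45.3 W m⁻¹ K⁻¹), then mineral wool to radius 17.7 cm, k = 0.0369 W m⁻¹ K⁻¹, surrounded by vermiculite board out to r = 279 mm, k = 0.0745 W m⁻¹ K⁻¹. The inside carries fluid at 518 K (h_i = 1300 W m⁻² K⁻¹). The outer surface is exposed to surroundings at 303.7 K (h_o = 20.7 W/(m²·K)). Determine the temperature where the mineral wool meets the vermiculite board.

Treat each layer as a resistance in series:
  R'_conv,in = 1/(2πr h) = 1/(2π·0.0878·1300) = 0.001394 m·K/W
  R'_cast iron = ln(0.0984/0.0878)/(2πk) = 0.1140/(2π·45.3) = 4.004×10^-4 m·K/W
  R'_mineral wool = ln(0.177/0.0984)/(2πk) = 0.5871/(2π·0.0369) = 2.532 m·K/W
  R'_vermiculite board = ln(0.279/0.177)/(2πk) = 0.4551/(2π·0.0745) = 0.9722 m·K/W
  R'_conv,out = 1/(2πr h) = 1/(2π·0.279·20.7) = 0.02756 m·K/W
ΣR = 0.001394 + 4.004×10^-4 + 2.532 + 0.9722 + 0.02756 = 3.534 m·K/W
Q' = ΔT/ΣR = (518 K − 303.7 K)/3.534 = 60.64 W/m
From the inner boundary to the mineral wool/vermiculite board interface, ΣR_partial = 2.534 m·K/W.
T_interface = T_in − Q'·ΣR_partial = 518 K − (60.64)(2.534) = 364.3 K

T = 364.3 K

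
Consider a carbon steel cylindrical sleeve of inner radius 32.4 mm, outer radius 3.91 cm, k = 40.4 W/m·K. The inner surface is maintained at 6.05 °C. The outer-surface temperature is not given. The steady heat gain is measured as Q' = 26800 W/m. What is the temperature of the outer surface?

Series resistances:
  R'_carbon steel = ln(0.0391/0.0324)/(2πk) = 0.1880/(2π·40.4) = 7.405×10^-4 m·K/W
ΣR = 7.405×10^-4 m·K/W
ΔT = Q'·ΣR = 26800 × 7.405×10^-4 = 19.85 K
Heat flows inward, so T_out = T_in + ΔT = 6.05 + 19.85 = 25.9 °C

T_out = 25.9 °C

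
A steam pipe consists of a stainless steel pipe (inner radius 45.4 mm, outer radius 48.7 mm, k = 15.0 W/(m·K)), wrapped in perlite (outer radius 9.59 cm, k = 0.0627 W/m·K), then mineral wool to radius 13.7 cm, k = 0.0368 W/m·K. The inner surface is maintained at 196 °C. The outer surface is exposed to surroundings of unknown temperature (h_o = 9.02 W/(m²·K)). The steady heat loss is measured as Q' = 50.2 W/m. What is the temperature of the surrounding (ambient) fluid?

T_out = 25.7 °C

Series resistances:
  R'_stainless steel = ln(0.0487/0.0454)/(2πk) = 0.07017/(2π·15.0) = 7.445×10^-4 m·K/W
  R'_perlite = ln(0.0959/0.0487)/(2πk) = 0.6776/(2π·0.0627) = 1.720 m·K/W
  R'_mineral wool = ln(0.137/0.0959)/(2πk) = 0.3567/(2π·0.0368) = 1.543 m·K/W
  R'_conv,out = 1/(2πr h) = 1/(2π·0.137·9.02) = 0.1288 m·K/W
ΣR = 3.392 m·K/W
ΔT = Q'·ΣR = 50.2 × 3.392 = 170.3 K
Heat flows outward, so T_out = T_in − ΔT = 196 − 170.3 = 25.7 °C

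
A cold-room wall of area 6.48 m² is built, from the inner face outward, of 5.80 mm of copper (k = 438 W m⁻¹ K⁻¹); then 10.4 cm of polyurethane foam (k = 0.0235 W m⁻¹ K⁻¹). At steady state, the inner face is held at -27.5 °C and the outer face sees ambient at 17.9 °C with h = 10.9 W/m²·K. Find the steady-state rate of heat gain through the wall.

Series thermal resistances, inner to outer:
  R_copper = L/(kA) = 0.00580/(438·6.48) = 2.044×10^-6 K/W
  R_polyurethane foam = L/(kA) = 0.104/(0.0235·6.48) = 0.6830 K/W
  R_conv,out = 1/(hA) = 1/(10.9·6.48) = 0.01416 K/W
ΣR = 2.044×10^-6 + 0.6830 + 0.01416 = 0.6972 K/W
Q = ΔT/ΣR = (-27.5 °C − 17.9 °C)/0.6972 = -65.1 W
(Negative Q ⇒ heat flows inward; heat gain = 65.1 W.)

Q = 65.1 W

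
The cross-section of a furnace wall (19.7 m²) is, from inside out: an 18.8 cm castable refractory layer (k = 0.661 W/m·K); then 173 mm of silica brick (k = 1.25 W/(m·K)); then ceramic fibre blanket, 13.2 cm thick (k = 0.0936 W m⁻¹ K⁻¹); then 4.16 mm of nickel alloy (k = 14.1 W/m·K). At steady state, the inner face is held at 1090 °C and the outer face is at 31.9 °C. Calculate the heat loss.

Resistance network (inner→outer):
  R_castable refractory = L/(kA) = 0.188/(0.661·19.7) = 0.01444 K/W
  R_silica brick = L/(kA) = 0.173/(1.25·19.7) = 0.007025 K/W
  R_ceramic fibre blanket = L/(kA) = 0.132/(0.0936·19.7) = 0.07159 K/W
  R_nickel alloy = L/(kA) = 0.00416/(14.1·19.7) = 1.498×10^-5 K/W
ΣR = 0.01444 + 0.007025 + 0.07159 + 1.498×10^-5 = 0.09307 K/W
Q = ΔT/ΣR = (1090 °C − 31.9 °C)/0.09307 = 11400 W

Q = 11400 W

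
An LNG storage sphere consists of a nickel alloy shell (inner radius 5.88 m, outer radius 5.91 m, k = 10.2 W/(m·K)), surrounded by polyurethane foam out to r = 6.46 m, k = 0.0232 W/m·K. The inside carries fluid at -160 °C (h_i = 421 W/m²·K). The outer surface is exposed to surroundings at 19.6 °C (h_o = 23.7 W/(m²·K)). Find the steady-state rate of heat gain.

Q = 3.63 kW

Resistance network (inner→outer):
  R_conv,in = 1/(4πr²h) = 1/(4π·5.88²·421) = 5.467×10^-6 K/W
  R_nickel alloy = (1/5.88 − 1/5.91)/(4πk) = 8.633×10^-4/(4π·10.2) = 6.735×10^-6 K/W
  R_polyurethane foam = (1/5.91 − 1/6.46)/(4πk) = 0.01441/(4π·0.0232) = 0.04941 K/W
  R_conv,out = 1/(4πr²h) = 1/(4π·6.46²·23.7) = 8.046×10^-5 K/W
ΣR = 5.467×10^-6 + 6.735×10^-6 + 0.04941 + 8.046×10^-5 = 0.04950 K/W
Q = ΔT/ΣR = (-160 °C − 19.6 °C)/0.04950 = -3630 W
(Negative Q ⇒ heat flows inward; heat gain = 3630 W.)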